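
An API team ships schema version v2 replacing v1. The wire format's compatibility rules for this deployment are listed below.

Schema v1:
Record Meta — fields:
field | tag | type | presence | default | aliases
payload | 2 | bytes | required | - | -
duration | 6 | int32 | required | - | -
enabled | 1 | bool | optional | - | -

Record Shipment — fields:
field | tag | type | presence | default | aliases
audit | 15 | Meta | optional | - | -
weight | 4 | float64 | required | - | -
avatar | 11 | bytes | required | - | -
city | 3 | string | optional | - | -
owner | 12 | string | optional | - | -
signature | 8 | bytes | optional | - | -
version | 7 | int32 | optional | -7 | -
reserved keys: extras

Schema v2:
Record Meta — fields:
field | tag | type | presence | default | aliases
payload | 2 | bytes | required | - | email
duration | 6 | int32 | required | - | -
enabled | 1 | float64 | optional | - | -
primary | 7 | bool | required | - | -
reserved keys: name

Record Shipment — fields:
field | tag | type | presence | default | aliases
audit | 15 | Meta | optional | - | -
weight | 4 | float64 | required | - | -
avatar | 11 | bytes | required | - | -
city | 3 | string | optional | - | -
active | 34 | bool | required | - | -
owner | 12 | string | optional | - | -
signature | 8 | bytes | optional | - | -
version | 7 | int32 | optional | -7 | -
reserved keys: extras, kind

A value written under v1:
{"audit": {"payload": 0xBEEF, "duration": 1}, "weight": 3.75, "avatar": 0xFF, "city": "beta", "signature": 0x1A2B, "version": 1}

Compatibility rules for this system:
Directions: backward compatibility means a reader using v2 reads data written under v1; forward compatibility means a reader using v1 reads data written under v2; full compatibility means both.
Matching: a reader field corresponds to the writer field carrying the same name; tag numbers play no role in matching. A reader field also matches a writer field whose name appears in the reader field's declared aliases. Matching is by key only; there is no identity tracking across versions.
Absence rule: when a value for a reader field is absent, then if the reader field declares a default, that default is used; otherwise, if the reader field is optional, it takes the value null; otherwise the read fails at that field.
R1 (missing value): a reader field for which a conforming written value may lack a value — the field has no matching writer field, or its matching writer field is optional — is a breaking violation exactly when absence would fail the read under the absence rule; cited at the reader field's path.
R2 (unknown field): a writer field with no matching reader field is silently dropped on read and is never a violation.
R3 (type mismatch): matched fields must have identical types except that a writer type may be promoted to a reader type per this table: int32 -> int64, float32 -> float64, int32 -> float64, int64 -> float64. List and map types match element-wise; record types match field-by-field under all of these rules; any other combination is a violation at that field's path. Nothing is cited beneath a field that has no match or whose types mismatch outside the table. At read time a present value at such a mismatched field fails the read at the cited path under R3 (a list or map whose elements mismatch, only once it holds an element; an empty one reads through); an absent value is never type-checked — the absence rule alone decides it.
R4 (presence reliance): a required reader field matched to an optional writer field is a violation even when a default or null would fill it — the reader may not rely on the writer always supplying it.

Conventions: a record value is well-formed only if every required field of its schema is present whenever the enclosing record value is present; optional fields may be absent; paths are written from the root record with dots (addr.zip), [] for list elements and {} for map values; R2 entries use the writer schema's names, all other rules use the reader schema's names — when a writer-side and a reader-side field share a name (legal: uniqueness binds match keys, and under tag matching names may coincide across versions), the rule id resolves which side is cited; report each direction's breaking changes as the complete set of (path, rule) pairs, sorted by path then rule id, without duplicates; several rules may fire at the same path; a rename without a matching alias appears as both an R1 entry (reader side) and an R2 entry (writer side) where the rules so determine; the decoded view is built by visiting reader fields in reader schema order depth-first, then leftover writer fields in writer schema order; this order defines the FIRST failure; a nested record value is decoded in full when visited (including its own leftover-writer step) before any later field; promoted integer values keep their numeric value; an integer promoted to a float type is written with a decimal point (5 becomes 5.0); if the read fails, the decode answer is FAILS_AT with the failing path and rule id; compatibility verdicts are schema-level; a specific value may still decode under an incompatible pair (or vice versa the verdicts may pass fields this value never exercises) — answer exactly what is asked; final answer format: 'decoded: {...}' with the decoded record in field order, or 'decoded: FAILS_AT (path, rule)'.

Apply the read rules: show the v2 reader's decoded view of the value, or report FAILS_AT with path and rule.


decoded: FAILS_AT (audit.primary, R1)

arrows below run writer -> reader for Shipment
decode walk for Shipment under reader schema v2:
  audit.payload := 0xBEEF
  audit.duration := 1
  audit.enabled := null (not supplied -> null)
  read fails at audit.primary under R1 (no fill)
  => FAILS_AT (audit.primary, R1)
checking off the Shipment differences that do not matter here:
  added field active to record Shipment: required bool, tag 34 (in v2 it sits immediately before owner) -> changes Shipment's schema-level verdicts only — the decode of this value is the same
  field enabled in record Meta: type bool changed to float64 -> changes Shipment's schema-level verdicts only — the decode of this value is the same


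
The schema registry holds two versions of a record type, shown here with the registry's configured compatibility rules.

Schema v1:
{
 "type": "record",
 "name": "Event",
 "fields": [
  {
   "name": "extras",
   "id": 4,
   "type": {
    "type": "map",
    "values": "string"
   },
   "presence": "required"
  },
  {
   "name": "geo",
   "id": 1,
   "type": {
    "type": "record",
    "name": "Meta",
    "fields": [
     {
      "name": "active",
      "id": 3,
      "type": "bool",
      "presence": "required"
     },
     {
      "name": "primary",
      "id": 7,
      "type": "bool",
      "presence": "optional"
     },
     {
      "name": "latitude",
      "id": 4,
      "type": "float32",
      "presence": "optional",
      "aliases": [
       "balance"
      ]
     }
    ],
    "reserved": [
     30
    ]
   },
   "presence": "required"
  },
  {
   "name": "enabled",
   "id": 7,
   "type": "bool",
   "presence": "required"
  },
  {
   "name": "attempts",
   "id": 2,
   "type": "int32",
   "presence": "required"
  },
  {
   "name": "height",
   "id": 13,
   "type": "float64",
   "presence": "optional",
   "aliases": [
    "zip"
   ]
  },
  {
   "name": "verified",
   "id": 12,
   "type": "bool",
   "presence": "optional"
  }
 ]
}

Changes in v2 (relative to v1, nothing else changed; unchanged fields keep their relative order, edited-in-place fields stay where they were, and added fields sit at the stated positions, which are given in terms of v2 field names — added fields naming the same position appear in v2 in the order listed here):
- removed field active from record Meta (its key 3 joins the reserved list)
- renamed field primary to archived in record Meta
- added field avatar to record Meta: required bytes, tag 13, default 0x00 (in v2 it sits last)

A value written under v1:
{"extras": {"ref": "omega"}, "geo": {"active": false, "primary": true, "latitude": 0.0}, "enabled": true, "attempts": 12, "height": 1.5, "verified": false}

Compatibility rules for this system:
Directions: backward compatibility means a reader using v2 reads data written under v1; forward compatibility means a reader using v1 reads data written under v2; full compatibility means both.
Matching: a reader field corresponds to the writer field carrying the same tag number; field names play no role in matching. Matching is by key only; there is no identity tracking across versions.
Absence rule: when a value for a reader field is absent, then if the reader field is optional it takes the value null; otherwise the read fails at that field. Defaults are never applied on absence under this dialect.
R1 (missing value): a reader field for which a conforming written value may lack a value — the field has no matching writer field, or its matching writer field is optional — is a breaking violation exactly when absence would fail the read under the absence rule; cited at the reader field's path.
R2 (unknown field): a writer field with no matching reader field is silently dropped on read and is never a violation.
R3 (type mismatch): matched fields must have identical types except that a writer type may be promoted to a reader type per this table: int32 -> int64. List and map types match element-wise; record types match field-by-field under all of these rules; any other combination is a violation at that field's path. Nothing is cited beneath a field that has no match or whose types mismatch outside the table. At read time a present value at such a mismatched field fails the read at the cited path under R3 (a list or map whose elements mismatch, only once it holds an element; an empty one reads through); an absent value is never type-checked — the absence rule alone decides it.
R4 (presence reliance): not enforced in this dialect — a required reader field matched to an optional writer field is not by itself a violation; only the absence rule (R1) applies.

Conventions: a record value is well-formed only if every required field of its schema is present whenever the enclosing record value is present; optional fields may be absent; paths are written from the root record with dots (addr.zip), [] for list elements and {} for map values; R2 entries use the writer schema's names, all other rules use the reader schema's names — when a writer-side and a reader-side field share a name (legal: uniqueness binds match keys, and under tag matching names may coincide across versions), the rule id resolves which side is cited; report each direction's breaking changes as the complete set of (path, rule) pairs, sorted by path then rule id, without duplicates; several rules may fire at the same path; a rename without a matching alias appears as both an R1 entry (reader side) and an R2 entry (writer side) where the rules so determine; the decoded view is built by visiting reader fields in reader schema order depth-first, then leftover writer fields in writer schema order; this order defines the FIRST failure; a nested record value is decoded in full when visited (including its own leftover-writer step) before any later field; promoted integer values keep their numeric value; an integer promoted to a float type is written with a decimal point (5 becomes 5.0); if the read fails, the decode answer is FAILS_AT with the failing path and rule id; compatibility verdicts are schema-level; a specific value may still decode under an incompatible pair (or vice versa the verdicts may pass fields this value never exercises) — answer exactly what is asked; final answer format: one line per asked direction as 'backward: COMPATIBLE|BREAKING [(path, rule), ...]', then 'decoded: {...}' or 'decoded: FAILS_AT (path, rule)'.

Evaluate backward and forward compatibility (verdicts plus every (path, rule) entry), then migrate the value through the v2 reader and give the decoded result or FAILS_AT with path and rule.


backward: BREAKING [(geo.avatar, R1)]; forward: BREAKING [(geo.active, R1)]; decoded: FAILS_AT (geo.avatar, R1)

the writer's type comes first in each Event pair
checking backward for Event: reader v2 against writer v1:
  extras: paired with writer extras (map<string, string> -> map<string, string>; writer required)
  geo: paired with writer geo (Meta -> Meta; writer required)
  enabled: paired with writer enabled (bool -> bool; writer required)
  attempts: paired with writer attempts (int32 -> int32; writer required)
  height: paired with writer height (float64 -> float64; writer optional)
  verified: paired with writer verified (bool -> bool; writer optional)
  geo.archived: paired with writer geo.primary (bool -> bool; writer optional)
  geo.latitude: paired with writer geo.latitude (float32 -> float32; writer optional)
  geo.avatar: no writer-side match
  writer geo.active: unknown to reader
  R1 fires at geo.avatar
  => backward verdict for Event: BREAKING, 1 violation(s)
checking forward for Event: reader v1 against writer v2:
  extras: paired with writer extras (map<string, string> -> map<string, string>; writer required)
  geo: paired with writer geo (Meta -> Meta; writer required)
  enabled: paired with writer enabled (bool -> bool; writer required)
  attempts: paired with writer attempts (int32 -> int32; writer required)
  height: paired with writer height (float64 -> float64; writer optional)
  verified: paired with writer verified (bool -> bool; writer optional)
  geo.active: no writer-side match
  geo.primary: paired with writer geo.archived (bool -> bool; writer optional)
  geo.latitude: paired with writer geo.latitude (float32 -> float32; writer optional)
  writer geo.avatar: unknown to reader
  R1 fires at geo.active
  => forward verdict for Event: BREAKING, 1 violation(s)
decode walk for Event under reader schema v2:
  extras := {"ref": "omega"}
  geo.archived := true (from writer primary)
  geo.latitude := 0.0
  read fails at geo.avatar under R1 (no fill)
  => FAILS_AT (geo.avatar, R1)


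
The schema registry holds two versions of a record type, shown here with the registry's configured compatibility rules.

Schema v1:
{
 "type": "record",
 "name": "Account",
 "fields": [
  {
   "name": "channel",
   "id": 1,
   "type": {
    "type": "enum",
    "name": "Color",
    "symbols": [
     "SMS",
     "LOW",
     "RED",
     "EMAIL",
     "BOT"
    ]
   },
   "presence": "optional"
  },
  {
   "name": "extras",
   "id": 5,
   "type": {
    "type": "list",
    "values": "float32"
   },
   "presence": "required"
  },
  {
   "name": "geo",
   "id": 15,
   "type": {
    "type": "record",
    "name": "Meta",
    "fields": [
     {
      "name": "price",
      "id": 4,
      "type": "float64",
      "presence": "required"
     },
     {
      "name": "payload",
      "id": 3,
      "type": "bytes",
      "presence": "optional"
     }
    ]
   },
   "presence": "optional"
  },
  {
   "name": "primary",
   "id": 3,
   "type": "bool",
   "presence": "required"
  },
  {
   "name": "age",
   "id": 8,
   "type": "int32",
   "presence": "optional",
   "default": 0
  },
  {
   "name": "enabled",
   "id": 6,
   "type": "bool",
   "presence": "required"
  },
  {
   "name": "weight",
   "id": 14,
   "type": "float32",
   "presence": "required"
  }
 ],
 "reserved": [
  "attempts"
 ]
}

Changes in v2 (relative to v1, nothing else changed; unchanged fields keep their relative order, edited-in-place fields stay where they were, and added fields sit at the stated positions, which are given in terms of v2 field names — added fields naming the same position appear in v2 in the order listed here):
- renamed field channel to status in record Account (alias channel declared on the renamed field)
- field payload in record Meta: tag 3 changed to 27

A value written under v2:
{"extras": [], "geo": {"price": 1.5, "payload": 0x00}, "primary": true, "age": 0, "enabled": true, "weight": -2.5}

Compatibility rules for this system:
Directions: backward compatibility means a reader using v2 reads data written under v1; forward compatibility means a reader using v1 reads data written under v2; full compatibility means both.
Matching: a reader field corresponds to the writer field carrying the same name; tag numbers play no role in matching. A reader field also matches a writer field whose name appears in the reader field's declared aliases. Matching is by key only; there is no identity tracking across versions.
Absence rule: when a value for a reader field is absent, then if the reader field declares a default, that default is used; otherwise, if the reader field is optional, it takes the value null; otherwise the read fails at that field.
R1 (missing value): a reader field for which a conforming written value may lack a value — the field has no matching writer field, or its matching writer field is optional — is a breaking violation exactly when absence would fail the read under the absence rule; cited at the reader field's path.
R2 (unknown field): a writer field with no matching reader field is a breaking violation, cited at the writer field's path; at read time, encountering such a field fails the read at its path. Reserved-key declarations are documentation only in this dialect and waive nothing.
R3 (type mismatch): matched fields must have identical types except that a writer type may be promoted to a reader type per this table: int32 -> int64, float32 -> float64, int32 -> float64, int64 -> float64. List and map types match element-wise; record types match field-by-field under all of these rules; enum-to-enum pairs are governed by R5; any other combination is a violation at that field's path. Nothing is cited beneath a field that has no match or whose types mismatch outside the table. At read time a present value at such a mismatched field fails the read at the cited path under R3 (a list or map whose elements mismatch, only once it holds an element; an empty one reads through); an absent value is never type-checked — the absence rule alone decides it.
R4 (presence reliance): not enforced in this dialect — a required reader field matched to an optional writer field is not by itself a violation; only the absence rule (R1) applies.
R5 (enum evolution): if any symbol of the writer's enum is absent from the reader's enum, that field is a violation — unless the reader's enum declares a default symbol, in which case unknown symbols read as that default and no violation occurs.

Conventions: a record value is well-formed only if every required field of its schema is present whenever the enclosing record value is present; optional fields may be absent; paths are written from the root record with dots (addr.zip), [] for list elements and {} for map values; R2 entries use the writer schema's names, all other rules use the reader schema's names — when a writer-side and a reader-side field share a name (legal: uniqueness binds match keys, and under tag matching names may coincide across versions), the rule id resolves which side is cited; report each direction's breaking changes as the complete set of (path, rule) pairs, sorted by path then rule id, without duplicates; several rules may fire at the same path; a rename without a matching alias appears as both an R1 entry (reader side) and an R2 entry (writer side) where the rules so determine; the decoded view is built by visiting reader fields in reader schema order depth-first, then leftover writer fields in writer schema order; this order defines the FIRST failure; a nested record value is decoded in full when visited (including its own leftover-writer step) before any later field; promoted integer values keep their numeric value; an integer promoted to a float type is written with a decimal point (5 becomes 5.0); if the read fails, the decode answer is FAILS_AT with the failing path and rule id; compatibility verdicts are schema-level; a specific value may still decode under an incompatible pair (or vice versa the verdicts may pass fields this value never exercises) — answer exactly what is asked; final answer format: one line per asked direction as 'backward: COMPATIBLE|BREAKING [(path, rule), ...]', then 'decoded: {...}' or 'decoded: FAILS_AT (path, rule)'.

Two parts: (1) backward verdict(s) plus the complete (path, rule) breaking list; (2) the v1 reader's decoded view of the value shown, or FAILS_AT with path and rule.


backward: COMPATIBLE []; decoded: {"channel": null, "extras": [], "geo": {"price": 1.5, "payload": 0x00}, "primary": true, "age": 0, "enabled": true, "weight": -2.5}

arrows below run writer -> reader for Account
backward analysis of Account with v2 as reader and v1 as writer:
  status <- channel (Color -> Color, writer optional)
  extras <- extras (list<float32> -> list<float32>, writer required)
  geo <- geo (Meta -> Meta, writer optional)
  primary <- primary (bool -> bool, writer required)
  age <- age (int32 -> int32, writer optional)
  enabled <- enabled (bool -> bool, writer required)
  weight <- weight (float32 -> float32, writer required)
  geo.price <- geo.price (float64 -> float64, writer required)
  geo.payload <- geo.payload (bytes -> bytes, writer optional)
  => no violations; backward on Account: COMPATIBLE
decoding the Account value with the v1 reader:
  channel := null (absent, optional -> null)
  extras := []
  geo.price := 1.5
  geo.payload := 0x00
  primary := true
  age := 0
  enabled := true
  weight := -2.5
  => decoded: {"channel": null, "extras": [], "geo": {"price": 1.5, "payload": 0x00}, "primary": true, "age": 0, "enabled": true, "weight": -2.5}
remaining Account differences; none change what is asked:
  renamed field channel to status in record Account (alias channel declared on the renamed field) -> fires only in the forward direction of Account, which is not asked here
  field payload in record Meta: tag 3 changed to 27 -> inert for the asked Account verdict: nothing fires


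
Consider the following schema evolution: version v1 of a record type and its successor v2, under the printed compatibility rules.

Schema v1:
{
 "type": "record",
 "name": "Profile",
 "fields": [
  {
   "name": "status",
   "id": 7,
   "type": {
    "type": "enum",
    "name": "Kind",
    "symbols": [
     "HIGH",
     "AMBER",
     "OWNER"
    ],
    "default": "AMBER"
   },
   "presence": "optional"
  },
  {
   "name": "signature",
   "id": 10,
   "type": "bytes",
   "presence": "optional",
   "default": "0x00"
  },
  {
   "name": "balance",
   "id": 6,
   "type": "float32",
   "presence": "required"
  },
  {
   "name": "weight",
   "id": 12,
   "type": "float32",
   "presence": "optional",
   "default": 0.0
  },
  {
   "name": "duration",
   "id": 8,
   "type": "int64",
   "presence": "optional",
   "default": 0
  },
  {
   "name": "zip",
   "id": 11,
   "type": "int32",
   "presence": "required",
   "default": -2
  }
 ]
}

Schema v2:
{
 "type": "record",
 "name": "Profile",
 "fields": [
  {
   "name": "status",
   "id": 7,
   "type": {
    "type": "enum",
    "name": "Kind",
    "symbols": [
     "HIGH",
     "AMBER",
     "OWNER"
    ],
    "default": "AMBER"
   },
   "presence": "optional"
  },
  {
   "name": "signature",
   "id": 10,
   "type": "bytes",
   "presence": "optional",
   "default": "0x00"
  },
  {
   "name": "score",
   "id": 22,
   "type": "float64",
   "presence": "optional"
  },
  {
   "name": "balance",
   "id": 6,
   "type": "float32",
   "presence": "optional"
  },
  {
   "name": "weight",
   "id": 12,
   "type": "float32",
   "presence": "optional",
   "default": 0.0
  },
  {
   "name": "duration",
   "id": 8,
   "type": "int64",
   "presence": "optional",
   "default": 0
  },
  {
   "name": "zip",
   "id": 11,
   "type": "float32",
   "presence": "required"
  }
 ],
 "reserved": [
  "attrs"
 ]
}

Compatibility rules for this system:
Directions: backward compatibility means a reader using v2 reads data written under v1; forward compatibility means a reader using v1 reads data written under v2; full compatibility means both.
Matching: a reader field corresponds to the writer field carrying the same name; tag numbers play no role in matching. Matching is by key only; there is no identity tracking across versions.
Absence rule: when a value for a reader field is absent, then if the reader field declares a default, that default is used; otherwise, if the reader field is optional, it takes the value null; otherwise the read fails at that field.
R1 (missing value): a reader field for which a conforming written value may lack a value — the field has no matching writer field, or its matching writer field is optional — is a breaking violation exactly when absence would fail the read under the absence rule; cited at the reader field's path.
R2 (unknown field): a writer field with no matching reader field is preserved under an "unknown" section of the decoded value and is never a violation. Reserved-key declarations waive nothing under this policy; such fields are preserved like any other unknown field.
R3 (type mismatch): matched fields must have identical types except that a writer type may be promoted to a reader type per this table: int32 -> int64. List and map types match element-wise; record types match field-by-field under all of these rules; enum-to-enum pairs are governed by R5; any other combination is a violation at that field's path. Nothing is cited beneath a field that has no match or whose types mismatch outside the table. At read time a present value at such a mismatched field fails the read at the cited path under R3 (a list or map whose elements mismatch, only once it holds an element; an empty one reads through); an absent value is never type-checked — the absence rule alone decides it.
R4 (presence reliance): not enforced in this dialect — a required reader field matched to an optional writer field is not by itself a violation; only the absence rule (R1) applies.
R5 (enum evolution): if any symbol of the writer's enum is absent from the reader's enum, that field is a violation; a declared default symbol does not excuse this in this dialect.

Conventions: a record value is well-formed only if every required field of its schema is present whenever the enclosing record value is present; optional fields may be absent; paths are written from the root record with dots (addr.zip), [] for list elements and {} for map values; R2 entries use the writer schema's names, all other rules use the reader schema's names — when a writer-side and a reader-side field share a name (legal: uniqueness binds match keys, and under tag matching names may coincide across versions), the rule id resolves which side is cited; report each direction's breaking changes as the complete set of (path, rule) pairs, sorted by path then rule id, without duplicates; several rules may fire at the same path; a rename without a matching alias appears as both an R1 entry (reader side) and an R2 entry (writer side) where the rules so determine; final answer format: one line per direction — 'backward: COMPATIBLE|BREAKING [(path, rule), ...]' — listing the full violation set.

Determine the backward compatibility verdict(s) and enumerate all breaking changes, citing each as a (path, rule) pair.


backward: BREAKING [(zip, R3)]

each type pair in Profile: writer, then reader
checking backward for Profile: reader v2 against writer v1:
  writer optional, Kind -> Kind: reader status maps from writer status
  writer optional, bytes -> bytes: reader signature maps from writer signature
  no writer field matches reader score
  writer required, float32 -> float32: reader balance maps from writer balance
  writer optional, float32 -> float32: reader weight maps from writer weight
  writer optional, int64 -> int64: reader duration maps from writer duration
  writer required, int32 -> float32: reader zip maps from writer zip
  rule R3 violated at zip
  => backward verdict for Profile: BREAKING, 1 violation(s)
ruling out the remaining Profile differences:
  field balance in record Profile: required changed to optional -> fires only in the forward direction of Profile, which is not asked here
  added field score to record Profile: optional float64, tag 22 (in v2 it sits immediately before balance) -> no rule fires on it in Profile's dialect; the asked verdict holds


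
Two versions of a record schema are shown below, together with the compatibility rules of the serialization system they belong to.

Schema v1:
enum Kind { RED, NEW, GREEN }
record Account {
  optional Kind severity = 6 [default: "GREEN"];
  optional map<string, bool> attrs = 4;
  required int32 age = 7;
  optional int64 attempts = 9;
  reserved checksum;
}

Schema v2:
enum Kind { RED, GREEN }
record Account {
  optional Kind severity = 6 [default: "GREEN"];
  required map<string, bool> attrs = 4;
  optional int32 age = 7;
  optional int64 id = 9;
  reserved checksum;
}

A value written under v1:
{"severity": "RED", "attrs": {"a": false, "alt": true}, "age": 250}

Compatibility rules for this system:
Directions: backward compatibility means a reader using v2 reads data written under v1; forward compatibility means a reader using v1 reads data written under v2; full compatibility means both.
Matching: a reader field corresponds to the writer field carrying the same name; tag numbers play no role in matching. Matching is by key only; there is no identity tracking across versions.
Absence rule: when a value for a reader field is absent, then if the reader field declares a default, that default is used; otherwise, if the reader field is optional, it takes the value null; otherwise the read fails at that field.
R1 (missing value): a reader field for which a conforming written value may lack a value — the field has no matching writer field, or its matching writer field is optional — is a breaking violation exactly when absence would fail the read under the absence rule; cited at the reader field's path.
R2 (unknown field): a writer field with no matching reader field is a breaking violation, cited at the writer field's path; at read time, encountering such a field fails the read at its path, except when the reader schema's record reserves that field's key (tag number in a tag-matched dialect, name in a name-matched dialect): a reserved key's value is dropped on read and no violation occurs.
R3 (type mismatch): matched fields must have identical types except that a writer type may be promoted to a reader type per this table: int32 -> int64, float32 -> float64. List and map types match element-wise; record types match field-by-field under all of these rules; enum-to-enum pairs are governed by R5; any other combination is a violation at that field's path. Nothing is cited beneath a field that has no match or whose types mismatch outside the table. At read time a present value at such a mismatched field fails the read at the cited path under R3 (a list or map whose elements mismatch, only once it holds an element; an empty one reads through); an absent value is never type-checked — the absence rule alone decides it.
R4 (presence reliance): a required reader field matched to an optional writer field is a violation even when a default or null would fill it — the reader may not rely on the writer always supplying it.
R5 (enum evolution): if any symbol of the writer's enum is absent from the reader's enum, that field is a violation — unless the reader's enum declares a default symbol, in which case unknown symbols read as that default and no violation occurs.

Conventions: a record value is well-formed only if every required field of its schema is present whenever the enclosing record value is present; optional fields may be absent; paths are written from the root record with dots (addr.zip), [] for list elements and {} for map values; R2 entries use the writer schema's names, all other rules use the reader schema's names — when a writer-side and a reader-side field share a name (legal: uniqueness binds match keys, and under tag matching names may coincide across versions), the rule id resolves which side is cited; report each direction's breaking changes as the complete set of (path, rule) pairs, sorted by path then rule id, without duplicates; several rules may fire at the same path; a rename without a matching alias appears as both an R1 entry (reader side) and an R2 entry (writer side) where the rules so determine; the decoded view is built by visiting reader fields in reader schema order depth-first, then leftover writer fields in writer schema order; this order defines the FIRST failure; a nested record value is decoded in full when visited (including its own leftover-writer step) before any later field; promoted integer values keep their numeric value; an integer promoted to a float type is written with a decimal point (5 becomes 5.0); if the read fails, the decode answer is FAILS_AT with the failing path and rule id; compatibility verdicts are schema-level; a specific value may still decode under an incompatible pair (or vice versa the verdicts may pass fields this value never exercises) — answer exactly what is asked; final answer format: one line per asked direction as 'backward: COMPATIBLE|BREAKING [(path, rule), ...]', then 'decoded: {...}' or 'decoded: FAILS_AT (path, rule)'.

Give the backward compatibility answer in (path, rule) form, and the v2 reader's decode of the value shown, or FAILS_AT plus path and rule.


backward: BREAKING [(attempts, R2), (attrs, R1), (attrs, R4), (severity, R5)]; decoded: {"severity": "RED", "attrs": {"a": false, "alt": true}, "age": 250, "id": null}

each type pair in Account: writer, then reader
backward for Account (reader v2, writer v1):
  Kind -> Kind, writer optional: severity aligns to severity
  map<string, bool> -> map<string, bool>, writer optional: attrs aligns to attrs
  int32 -> int32, writer required: age aligns to age
  id: no writer match
  attempts (writer side), unknown to reader
  rule R2 violated at attempts
  rule R1 violated at attrs
  rule R4 violated at attrs
  rule R5 violated at severity
  => 4 violation(s): backward is BREAKING for Account
decode (reader v2):
  severity := "RED"
  attrs := {"a": false, "alt": true}
  age := 250
  id := null (absent, optional -> null)
  => decoded: {"severity": "RED", "attrs": {"a": false, "alt": true}, "age": 250, "id": null}
the rest of the Account diff is inert for this question:
  field age in record Account: required changed to optional -> affects forward compatibility only, which is not asked


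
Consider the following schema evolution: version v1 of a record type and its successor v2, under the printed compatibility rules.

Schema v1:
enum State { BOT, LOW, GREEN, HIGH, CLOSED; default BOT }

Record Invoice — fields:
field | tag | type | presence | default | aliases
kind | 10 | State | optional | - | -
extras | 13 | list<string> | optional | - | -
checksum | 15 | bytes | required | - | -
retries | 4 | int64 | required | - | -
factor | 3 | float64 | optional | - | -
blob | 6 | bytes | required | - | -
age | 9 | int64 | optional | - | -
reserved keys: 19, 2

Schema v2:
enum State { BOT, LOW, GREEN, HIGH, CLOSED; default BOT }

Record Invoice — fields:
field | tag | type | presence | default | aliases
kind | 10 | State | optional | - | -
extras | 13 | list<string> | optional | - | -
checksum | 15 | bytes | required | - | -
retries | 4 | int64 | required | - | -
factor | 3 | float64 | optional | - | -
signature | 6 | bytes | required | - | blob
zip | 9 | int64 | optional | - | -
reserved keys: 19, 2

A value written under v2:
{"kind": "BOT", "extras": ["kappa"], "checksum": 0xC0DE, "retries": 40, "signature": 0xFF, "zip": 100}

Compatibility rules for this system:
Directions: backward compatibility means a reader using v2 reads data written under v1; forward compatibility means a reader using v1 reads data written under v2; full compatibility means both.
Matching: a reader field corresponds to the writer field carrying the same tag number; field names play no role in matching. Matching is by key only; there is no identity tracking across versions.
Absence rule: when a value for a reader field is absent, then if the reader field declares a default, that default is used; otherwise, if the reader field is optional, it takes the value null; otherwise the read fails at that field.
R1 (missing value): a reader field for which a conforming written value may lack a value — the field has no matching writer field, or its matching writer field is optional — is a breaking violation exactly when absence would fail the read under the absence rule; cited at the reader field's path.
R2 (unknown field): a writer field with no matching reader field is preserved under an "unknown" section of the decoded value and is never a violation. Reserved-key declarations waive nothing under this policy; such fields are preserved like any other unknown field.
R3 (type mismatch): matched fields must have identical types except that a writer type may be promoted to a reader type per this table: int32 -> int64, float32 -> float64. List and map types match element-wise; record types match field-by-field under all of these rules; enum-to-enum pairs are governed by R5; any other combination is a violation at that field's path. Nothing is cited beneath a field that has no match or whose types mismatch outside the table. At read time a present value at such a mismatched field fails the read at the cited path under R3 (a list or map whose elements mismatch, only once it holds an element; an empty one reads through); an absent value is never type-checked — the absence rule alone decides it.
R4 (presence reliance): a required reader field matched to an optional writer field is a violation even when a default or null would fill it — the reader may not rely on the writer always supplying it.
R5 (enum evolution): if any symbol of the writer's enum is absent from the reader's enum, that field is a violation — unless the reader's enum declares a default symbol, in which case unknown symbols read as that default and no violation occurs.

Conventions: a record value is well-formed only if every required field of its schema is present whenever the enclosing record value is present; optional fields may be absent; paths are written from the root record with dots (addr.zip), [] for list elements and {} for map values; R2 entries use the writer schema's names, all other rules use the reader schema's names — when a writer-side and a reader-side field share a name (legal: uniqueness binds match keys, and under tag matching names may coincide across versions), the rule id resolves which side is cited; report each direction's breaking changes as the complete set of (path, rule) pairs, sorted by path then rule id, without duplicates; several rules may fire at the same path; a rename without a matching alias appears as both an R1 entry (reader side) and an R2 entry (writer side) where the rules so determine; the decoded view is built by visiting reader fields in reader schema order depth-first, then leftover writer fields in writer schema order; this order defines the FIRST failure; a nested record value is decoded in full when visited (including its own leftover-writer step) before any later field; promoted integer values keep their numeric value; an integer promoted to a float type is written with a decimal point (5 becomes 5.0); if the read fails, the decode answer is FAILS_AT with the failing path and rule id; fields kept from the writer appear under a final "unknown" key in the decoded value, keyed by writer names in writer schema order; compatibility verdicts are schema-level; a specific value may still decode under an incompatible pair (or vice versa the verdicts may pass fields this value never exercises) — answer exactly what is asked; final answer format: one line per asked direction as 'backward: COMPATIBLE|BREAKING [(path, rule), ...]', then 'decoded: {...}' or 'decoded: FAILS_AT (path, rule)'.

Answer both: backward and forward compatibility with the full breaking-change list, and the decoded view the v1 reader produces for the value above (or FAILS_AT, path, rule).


backward: COMPATIBLE []; forward: COMPATIBLE []; decoded: {"kind": "BOT", "extras": ["kappa"], "checksum": 0xC0DE, "retries": 40, "factor": null, "blob": 0xFF, "age": 100}

in Invoice below, arrows point writer -> reader
backward analysis of Invoice with v2 as reader and v1 as writer:
  kind: State -> State, writer optional; from kind
  extras: list<string> -> list<string>, writer optional; from extras
  checksum: bytes -> bytes, writer required; from checksum
  retries: int64 -> int64, writer required; from retries
  factor: float64 -> float64, writer optional; from factor
  signature: bytes -> bytes, writer required; from blob
  zip: int64 -> int64, writer optional; from age
  nothing fires on Invoice: backward is COMPATIBLE
forward analysis of Invoice with v1 as reader and v2 as writer:
  kind: State -> State, writer optional; from kind
  extras: list<string> -> list<string>, writer optional; from extras
  checksum: bytes -> bytes, writer required; from checksum
  retries: int64 -> int64, writer required; from retries
  factor: float64 -> float64, writer optional; from factor
  blob: bytes -> bytes, writer required; from signature
  age: int64 -> int64, writer optional; from zip
  nothing fires on Invoice: forward is COMPATIBLE
decoding the Invoice value with the v1 reader:
  kind := "BOT"
  extras := ["kappa"]
  checksum := 0xC0DE
  retries := 40
  factor := null (missing; optional => null)
  blob := 0xFF (from writer signature)
  age := 100 (from writer zip)
  => decoded: {"kind": "BOT", "extras": ["kappa"], "checksum": 0xC0DE, "retries": 40, "factor": null, "blob": 0xFF, "age": 100}
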